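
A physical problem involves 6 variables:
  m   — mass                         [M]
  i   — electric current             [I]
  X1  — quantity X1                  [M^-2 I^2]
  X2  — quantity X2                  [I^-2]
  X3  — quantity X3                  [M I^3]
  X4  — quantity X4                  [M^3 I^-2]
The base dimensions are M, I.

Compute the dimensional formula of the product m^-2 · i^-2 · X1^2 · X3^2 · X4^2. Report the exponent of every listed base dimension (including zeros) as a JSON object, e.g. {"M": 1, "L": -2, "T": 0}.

Write exponents as rows M,I / cols m,i,X1,X2,X3,X4:
  M: [ 1  0 -2  0  1  3]
  I: [ 0  1  2 -2  3 -2]
  [M]: (-2)·1+(-2)·0+(2)·-2+(2)·1+(2)·3 = 2
  [I]: (-2)·0+(-2)·1+(2)·2+(2)·3+(2)·-2 = 4
⇒ M^2 I^4

{"M": 2, "I": 4}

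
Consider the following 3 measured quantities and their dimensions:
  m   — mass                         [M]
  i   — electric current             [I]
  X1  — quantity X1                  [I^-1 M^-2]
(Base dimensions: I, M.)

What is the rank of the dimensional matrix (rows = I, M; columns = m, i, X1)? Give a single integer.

Exponent matrix [I,M] × [m,i,X1]:
  I: [ 0  1 -1]
  M: [ 1  0 -2]
Row reduction gives pivot columns m,i; rank = 2

2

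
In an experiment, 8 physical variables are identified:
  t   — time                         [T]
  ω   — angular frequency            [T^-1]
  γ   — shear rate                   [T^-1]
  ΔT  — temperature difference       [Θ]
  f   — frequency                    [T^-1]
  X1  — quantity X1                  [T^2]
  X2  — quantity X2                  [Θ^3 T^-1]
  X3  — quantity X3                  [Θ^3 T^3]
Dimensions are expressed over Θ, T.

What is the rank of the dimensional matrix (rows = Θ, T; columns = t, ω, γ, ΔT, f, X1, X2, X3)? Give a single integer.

2

Write exponents as rows Θ,T / cols t,ω,γ,ΔT,f,X1,X2,X3:
  Θ: [ 0  0  0  1  0  0  3  3]
  T: [ 1 -1 -1  0 -1  2 -1  3]
Echelon form has 2 nonzero rows (pivots: t,ΔT)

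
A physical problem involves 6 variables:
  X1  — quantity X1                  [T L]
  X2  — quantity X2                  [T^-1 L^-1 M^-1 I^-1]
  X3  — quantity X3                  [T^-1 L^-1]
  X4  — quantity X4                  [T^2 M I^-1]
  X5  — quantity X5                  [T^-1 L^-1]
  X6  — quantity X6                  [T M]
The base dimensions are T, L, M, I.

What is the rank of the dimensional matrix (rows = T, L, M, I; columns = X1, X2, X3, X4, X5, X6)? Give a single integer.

3

Dimensional matrix (T×L×M×I by X1×X2×X3×X4×X5×X6):
  T: [ 1 -1 -1  2 -1  1]
  L: [ 1 -1 -1  0 -1  0]
  M: [ 0 -1  0  1  0  1]
  I: [ 0 -1  0 -1  0  0]
Echelon form has 3 nonzero rows (pivots: X1,X2,X4)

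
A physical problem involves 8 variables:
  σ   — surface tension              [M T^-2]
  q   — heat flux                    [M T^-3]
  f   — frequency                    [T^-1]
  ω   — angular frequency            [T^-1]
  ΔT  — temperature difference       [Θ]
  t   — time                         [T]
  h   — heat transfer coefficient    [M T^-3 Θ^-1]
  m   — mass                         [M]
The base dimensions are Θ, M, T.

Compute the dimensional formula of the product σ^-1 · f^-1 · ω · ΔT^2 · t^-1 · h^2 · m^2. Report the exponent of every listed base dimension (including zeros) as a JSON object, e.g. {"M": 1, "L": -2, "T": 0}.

Dimensional matrix (Θ×M×T by σ×q×f×ω×ΔT×t×h×m):
  Θ: [ 0  0  0  0  1  0 -1  0]
  M: [ 1  1  0  0  0  0  1  1]
  T: [-2 -3 -1 -1  0  1 -3  0]
  [Θ]: (-1)·0+(-1)·0+(1)·0+(2)·1+(-1)·0+(2)·-1+(2)·0 = 0
  [M]: (-1)·1+(-1)·0+(1)·0+(2)·0+(-1)·0+(2)·1+(2)·1 = 3
  [T]: (-1)·-2+(-1)·-1+(1)·-1+(2)·0+(-1)·1+(2)·-3+(2)·0 = -5
⇒ M^3 T^-5

{"Θ": 0, "M": 3, "T": -5}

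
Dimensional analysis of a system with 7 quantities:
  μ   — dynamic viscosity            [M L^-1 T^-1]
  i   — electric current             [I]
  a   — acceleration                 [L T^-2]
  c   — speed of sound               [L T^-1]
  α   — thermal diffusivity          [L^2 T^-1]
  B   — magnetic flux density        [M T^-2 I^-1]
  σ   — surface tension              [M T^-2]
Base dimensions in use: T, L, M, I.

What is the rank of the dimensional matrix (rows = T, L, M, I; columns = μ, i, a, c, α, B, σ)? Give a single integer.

4

Exponent matrix [T,L,M,I] × [μ,i,a,c,α,B,σ]:
  T: [-1  0 -2 -1 -1 -2 -2]
  L: [-1  0  1  1  2  0  0]
  M: [ 1  0  0  0  0  1  1]
  I: [ 0  1  0  0  0 -1  0]
Echelon form has 4 nonzero rows (pivots: μ,i,a,c)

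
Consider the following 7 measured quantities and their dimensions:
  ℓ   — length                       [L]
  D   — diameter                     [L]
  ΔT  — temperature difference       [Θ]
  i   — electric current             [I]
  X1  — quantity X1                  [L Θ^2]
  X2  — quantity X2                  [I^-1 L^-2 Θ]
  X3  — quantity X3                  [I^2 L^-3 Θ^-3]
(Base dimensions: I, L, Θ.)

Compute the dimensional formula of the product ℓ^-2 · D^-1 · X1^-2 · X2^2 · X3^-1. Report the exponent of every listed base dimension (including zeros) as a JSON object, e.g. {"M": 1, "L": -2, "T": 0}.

{"I": -4, "L": -6, "Θ": 1}

Exponent matrix [I,L,Θ] × [ℓ,D,ΔT,i,X1,X2,X3]:
  I: [ 0  0  0  1  0 -1  2]
  L: [ 1  1  0  0  1 -2 -3]
  Θ: [ 0  0  1  0  2  1 -3]
  [I]: (-2)·0+(-1)·0+(-2)·0+(2)·-1+(-1)·2 = -4
  [L]: (-2)·1+(-1)·1+(-2)·1+(2)·-2+(-1)·-3 = -6
  [Θ]: (-2)·0+(-1)·0+(-2)·2+(2)·1+(-1)·-3 = 1
⇒ I^-4 L^-6 Θ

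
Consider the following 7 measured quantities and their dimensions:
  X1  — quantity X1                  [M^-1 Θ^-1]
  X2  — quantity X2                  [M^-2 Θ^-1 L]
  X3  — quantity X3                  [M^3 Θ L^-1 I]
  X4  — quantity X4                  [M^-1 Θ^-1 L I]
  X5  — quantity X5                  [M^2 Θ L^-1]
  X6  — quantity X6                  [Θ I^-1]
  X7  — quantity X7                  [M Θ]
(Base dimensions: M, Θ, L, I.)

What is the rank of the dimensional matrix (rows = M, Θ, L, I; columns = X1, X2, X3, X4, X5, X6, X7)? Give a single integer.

3

Dimensional matrix (M×Θ×L×I by X1×X2×X3×X4×X5×X6×X7):
  M: [-1 -2  3 -1  2  0  1]
  Θ: [-1 -1  1 -1  1  1  1]
  L: [ 0  1 -1  1 -1  0  0]
  I: [ 0  0  1  1  0 -1  0]
RREF → pivots at {X1,X2,X3} ⇒ r = 3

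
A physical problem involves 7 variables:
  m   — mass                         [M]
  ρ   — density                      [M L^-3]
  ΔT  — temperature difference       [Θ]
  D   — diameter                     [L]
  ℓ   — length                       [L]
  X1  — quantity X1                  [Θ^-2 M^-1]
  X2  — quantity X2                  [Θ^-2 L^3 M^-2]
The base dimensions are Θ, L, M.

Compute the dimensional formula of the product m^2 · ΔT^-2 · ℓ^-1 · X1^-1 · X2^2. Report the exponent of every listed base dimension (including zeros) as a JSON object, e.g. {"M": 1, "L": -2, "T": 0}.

{"Θ": -4, "L": 5, "M": -1}

Exponent matrix [Θ,L,M] × [m,ρ,ΔT,D,ℓ,X1,X2]:
  Θ: [ 0  0  1  0  0 -2 -2]
  L: [ 0 -3  0  1  1  0  3]
  M: [ 1  1  0  0  0 -1 -2]
  [Θ]: (2)·0+(-2)·1+(-1)·0+(-1)·-2+(2)·-2 = -4
  [L]: (2)·0+(-2)·0+(-1)·1+(-1)·0+(2)·3 = 5
  [M]: (2)·1+(-2)·0+(-1)·0+(-1)·-1+(2)·-2 = -1
⇒ Θ^-4 L^5 M^-1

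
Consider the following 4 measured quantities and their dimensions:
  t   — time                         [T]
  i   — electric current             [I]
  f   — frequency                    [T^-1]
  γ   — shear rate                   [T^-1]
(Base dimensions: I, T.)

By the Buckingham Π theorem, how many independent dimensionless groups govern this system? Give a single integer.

Dimensional matrix (I×T by t×i×f×γ):
  I: [ 0  1  0  0]
  T: [ 1  0 -1 -1]
Echelon form has 2 nonzero rows (pivots: t,i)
n=4, r=2 ⇒ 2 dimensionless groups

2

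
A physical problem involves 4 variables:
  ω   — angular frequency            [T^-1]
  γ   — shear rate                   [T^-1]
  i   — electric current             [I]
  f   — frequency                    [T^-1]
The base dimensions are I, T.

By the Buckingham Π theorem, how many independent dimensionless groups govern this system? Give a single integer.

Exponent matrix [I,T] × [ω,γ,i,f]:
  I: [ 0  0  1  0]
  T: [-1 -1  0 -1]
Echelon form has 2 nonzero rows (pivots: ω,i)
Π count = n − r = 4 − 2 = 2

2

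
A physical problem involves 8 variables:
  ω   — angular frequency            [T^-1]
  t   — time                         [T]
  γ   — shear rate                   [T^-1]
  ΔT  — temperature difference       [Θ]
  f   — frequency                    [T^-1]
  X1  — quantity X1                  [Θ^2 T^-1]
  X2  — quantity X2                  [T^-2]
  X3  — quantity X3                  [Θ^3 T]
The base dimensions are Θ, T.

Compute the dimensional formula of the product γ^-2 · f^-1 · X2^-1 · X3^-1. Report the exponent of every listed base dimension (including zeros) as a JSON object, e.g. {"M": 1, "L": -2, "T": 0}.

{"Θ": -3, "T": 4}

Write exponents as rows Θ,T / cols ω,t,γ,ΔT,f,X1,X2,X3:
  Θ: [ 0  0  0  1  0  2  0  3]
  T: [-1  1 -1  0 -1 -1 -2  1]
  [Θ]: (-2)·0+(-1)·0+(-1)·0+(-1)·3 = -3
  [T]: (-2)·-1+(-1)·-1+(-1)·-2+(-1)·1 = 4
⇒ Θ^-3 T^4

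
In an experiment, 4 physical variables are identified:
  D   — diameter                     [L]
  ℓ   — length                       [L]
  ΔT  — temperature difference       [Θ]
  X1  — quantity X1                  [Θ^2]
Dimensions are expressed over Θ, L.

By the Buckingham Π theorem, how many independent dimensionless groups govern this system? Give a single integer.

2

Dimensional matrix (Θ×L by D×ℓ×ΔT×X1):
  Θ: [ 0  0  1  2]
  L: [ 1  1  0  0]
RREF → pivots at {D,ΔT} ⇒ r = 2
n=4, r=2 ⇒ 2 dimensionless groups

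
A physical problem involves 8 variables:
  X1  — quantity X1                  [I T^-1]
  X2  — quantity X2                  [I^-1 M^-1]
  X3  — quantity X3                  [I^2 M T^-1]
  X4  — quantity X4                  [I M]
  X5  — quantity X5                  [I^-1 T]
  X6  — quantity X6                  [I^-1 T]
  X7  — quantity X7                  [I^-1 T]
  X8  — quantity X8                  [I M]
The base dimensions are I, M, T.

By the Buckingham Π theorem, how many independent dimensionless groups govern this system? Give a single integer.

Write exponents as rows I,M,T / cols X1,X2,X3,X4,X5,X6,X7,X8:
  I: [ 1 -1  2  1 -1 -1 -1  1]
  M: [ 0 -1  1  1  0  0  0  1]
  T: [-1  0 -1  0  1  1  1  0]
RREF → pivots at {X1,X2} ⇒ r = 2
Π count = n − r = 8 − 2 = 6

6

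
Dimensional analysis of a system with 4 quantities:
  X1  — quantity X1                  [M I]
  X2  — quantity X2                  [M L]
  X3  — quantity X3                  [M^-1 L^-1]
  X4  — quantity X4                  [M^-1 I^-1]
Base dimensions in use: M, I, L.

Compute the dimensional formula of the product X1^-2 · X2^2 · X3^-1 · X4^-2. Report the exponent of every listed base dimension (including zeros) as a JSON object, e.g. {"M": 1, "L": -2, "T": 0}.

{"M": 3, "I": 0, "L": 3}

Dimensional matrix (M×I×L by X1×X2×X3×X4):
  M: [ 1  1 -1 -1]
  I: [ 1  0  0 -1]
  L: [ 0  1 -1  0]
  [M]: (-2)·1+(2)·1+(-1)·-1+(-2)·-1 = 3
  [I]: (-2)·1+(2)·0+(-1)·0+(-2)·-1 = 0
  [L]: (-2)·0+(2)·1+(-1)·-1+(-2)·0 = 3
⇒ M^3 L^3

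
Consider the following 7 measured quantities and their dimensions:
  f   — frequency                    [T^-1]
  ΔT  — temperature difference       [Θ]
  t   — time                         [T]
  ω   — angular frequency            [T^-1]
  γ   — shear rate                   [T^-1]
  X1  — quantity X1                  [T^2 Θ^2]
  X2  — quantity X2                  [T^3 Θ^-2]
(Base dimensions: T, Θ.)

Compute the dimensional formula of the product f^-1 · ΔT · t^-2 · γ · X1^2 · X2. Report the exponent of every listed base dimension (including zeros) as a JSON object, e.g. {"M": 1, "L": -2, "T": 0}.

{"T": 5, "Θ": 3}

Write exponents as rows T,Θ / cols f,ΔT,t,ω,γ,X1,X2:
  T: [-1  0  1 -1 -1  2  3]
  Θ: [ 0  1  0  0  0  2 -2]
  [T]: (-1)·-1+(1)·0+(-2)·1+(1)·-1+(2)·2+(1)·3 = 5
  [Θ]: (-1)·0+(1)·1+(-2)·0+(1)·0+(2)·2+(1)·-2 = 3
⇒ T^5 Θ^3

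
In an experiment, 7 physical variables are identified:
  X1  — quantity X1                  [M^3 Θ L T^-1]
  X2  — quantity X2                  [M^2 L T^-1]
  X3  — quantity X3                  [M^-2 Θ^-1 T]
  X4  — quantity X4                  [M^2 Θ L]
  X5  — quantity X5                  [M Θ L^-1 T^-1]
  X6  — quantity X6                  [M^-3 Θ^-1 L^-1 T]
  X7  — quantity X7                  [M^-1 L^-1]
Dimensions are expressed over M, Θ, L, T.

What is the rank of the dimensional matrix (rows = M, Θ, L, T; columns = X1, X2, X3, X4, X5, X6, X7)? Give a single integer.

3

Exponent matrix [M,Θ,L,T] × [X1,X2,X3,X4,X5,X6,X7]:
  M: [ 3  2 -2  2  1 -3 -1]
  Θ: [ 1  0 -1  1  1 -1  0]
  L: [ 1  1  0  1 -1 -1 -1]
  T: [-1 -1  1  0 -1  1  0]
Echelon form has 3 nonzero rows (pivots: X1,X2,X3)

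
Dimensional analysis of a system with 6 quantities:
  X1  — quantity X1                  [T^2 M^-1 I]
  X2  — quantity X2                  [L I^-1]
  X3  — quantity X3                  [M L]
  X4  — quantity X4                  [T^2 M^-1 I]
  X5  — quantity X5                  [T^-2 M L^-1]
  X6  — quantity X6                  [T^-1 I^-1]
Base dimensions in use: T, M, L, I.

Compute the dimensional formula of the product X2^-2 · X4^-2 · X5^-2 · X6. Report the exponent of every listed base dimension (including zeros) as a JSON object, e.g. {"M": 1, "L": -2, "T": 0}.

{"T": -1, "M": 0, "L": 0, "I": -1}

Dimensional matrix (T×M×L×I by X1×X2×X3×X4×X5×X6):
  T: [ 2  0  0  2 -2 -1]
  M: [-1  0  1 -1  1  0]
  L: [ 0  1  1  0 -1  0]
  I: [ 1 -1  0  1  0 -1]
  [T]: (-2)·0+(-2)·2+(-2)·-2+(1)·-1 = -1
  [M]: (-2)·0+(-2)·-1+(-2)·1+(1)·0 = 0
  [L]: (-2)·1+(-2)·0+(-2)·-1+(1)·0 = 0
  [I]: (-2)·-1+(-2)·1+(-2)·0+(1)·-1 = -1
⇒ T^-1 I^-1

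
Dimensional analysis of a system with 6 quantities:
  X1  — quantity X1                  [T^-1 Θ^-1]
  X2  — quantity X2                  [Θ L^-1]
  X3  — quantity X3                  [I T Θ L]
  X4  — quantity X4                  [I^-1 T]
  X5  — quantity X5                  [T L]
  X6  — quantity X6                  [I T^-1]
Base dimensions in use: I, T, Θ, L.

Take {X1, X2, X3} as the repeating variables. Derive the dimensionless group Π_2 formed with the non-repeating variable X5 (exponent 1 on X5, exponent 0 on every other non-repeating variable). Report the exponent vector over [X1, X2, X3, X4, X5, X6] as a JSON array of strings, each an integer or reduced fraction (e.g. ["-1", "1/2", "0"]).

["1", "1", "0", "0", "1", "0"]

Write exponents as rows I,T,Θ,L / cols X1,X2,X3,X4,X5,X6:
  I: [ 0  0  1 -1  0  1]
  T: [-1  0  1  1  1 -1]
  Θ: [-1  1  1  0  0  0]
  L: [ 0 -1  1  0  1  0]
Echelon form has 3 nonzero rows (pivots: X1,X2,X3)
Repeat: X1,X2,X3; free: X4,X5,X6
RREF:
  r0: [   1    0    0   -2   -1    2]
  r1: [   0    1    0   -1   -1    1]
  r2: [   0    0    1   -1    0    1]
  r3: [   0    0    0    0    0    0]
Fix exponent of X5 at 1, X4 at 0, X6 at 0; solve each RREF row for its pivot's exponent:
  r0: exp(X1) + (-1)·1 = 0 ⇒ exp(X1) = 1
  r1: exp(X2) + (-1)·1 = 0 ⇒ exp(X2) = 1
  r2: exp(X3) + (0)·1 = 0 ⇒ exp(X3) = 0
Π_2 = X1 · X2 · X5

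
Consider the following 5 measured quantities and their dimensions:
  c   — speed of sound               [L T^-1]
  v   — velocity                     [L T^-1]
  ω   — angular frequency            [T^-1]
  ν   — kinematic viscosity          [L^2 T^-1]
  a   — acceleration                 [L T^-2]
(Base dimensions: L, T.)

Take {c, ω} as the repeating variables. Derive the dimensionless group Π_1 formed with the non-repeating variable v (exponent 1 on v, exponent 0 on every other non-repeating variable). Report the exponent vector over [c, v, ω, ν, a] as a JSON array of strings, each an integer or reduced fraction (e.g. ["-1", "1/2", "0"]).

["-1", "1", "0", "0", "0"]

Dimensional matrix (L×T by c×v×ω×ν×a):
  L: [ 1  1  0  2  1]
  T: [-1 -1 -1 -1 -2]
Echelon form has 2 nonzero rows (pivots: c,ω)
Repeat: c,ω; free: v,ν,a
RREF:
  r0: [   1    1    0    2    1]
  r1: [   0    0    1   -1    1]
Fix exponent of v at 1, ν at 0, a at 0; solve each RREF row for its pivot's exponent:
  r0: exp(c) + (1)·1 = 0 ⇒ exp(c) = -1
  r1: exp(ω) + (0)·1 = 0 ⇒ exp(ω) = 0
Π_1 = c^-1 · v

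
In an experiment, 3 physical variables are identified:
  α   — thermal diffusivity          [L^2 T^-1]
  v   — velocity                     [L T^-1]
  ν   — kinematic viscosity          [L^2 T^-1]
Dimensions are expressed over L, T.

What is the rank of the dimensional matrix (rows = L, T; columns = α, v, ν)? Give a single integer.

2

Write exponents as rows L,T / cols α,v,ν:
  L: [ 2  1  2]
  T: [-1 -1 -1]
RREF → pivots at {α,v} ⇒ r = 2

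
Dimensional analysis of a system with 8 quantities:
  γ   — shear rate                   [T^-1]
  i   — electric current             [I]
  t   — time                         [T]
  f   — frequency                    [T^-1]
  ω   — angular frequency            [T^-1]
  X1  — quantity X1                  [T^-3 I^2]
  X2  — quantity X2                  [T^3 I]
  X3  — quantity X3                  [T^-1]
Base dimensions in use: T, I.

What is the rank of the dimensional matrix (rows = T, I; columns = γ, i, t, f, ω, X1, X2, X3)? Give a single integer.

2

Write exponents as rows T,I / cols γ,i,t,f,ω,X1,X2,X3:
  T: [-1  0  1 -1 -1 -3  3 -1]
  I: [ 0  1  0  0  0  2  1  0]
Row reduction gives pivot columns γ,i; rank = 2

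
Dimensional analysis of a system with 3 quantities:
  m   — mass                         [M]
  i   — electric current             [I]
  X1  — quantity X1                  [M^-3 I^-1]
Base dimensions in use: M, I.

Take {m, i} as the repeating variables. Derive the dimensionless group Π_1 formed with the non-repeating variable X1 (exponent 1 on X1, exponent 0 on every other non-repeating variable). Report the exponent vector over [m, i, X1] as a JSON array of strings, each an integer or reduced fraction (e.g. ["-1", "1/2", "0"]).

["3", "1", "1"]

Write exponents as rows M,I / cols m,i,X1:
  M: [ 1  0 -3]
  I: [ 0  1 -1]
Echelon form has 2 nonzero rows (pivots: m,i)
Pivot set = {m,i}, free = {X1}
RREF:
  r0: [   1    0   -3]
  r1: [   0    1   -1]
Fix exponent of X1 at 1; solve each RREF row for its pivot's exponent:
  r0: exp(m) + (-3)·1 = 0 ⇒ exp(m) = 3
  r1: exp(i) + (-1)·1 = 0 ⇒ exp(i) = 1
Π_1 = m^3 · i · X1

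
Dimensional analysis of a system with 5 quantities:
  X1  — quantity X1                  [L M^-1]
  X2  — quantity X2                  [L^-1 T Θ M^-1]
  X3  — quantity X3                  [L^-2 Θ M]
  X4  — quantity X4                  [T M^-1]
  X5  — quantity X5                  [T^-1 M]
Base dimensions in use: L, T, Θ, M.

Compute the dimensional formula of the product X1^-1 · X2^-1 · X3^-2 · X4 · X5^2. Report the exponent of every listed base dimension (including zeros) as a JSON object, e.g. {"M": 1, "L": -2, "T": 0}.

{"L": 4, "T": -2, "Θ": -3, "M": 1}

Dimensional matrix (L×T×Θ×M by X1×X2×X3×X4×X5):
  L: [ 1 -1 -2  0  0]
  T: [ 0  1  0  1 -1]
  Θ: [ 0  1  1  0  0]
  M: [-1 -1  1 -1  1]
  [L]: (-1)·1+(-1)·-1+(-2)·-2+(1)·0+(2)·0 = 4
  [T]: (-1)·0+(-1)·1+(-2)·0+(1)·1+(2)·-1 = -2
  [Θ]: (-1)·0+(-1)·1+(-2)·1+(1)·0+(2)·0 = -3
  [M]: (-1)·-1+(-1)·-1+(-2)·1+(1)·-1+(2)·1 = 1
⇒ L^4 T^-2 Θ^-3 M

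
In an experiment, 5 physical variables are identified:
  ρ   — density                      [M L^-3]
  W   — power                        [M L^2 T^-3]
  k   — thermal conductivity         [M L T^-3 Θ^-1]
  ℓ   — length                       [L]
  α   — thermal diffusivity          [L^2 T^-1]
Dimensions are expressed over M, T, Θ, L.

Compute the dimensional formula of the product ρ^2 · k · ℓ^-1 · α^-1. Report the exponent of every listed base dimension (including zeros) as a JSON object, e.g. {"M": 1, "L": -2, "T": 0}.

{"M": 3, "T": -2, "Θ": -1, "L": -8}

Exponent matrix [M,T,Θ,L] × [ρ,W,k,ℓ,α]:
  M: [ 1  1  1  0  0]
  T: [ 0 -3 -3  0 -1]
  Θ: [ 0  0 -1  0  0]
  L: [-3  2  1  1  2]
  [M]: (2)·1+(1)·1+(-1)·0+(-1)·0 = 3
  [T]: (2)·0+(1)·-3+(-1)·0+(-1)·-1 = -2
  [Θ]: (2)·0+(1)·-1+(-1)·0+(-1)·0 = -1
  [L]: (2)·-3+(1)·1+(-1)·1+(-1)·2 = -8
⇒ M^3 T^-2 Θ^-1 L^-8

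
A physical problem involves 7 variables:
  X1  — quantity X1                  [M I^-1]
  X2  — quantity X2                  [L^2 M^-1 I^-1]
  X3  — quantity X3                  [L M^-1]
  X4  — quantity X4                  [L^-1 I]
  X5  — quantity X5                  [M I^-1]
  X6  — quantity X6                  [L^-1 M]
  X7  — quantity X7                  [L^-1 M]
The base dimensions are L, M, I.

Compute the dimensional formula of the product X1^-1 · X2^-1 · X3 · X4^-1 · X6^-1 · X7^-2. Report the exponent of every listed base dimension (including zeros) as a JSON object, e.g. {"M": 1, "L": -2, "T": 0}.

{"L": 3, "M": -4, "I": 1}

Exponent matrix [L,M,I] × [X1,X2,X3,X4,X5,X6,X7]:
  L: [ 0  2  1 -1  0 -1 -1]
  M: [ 1 -1 -1  0  1  1  1]
  I: [-1 -1  0  1 -1  0  0]
  [L]: (-1)·0+(-1)·2+(1)·1+(-1)·-1+(-1)·-1+(-2)·-1 = 3
  [M]: (-1)·1+(-1)·-1+(1)·-1+(-1)·0+(-1)·1+(-2)·1 = -4
  [I]: (-1)·-1+(-1)·-1+(1)·0+(-1)·1+(-1)·0+(-2)·0 = 1
⇒ L^3 M^-4 I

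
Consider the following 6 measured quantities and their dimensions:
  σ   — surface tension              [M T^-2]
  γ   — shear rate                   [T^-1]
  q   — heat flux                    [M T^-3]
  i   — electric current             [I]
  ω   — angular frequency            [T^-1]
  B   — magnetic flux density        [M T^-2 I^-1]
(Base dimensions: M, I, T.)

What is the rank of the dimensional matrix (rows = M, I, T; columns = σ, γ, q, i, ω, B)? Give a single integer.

Dimensional matrix (M×I×T by σ×γ×q×i×ω×B):
  M: [ 1  0  1  0  0  1]
  I: [ 0  0  0  1  0 -1]
  T: [-2 -1 -3  0 -1 -2]
RREF → pivots at {σ,γ,i} ⇒ r = 3

3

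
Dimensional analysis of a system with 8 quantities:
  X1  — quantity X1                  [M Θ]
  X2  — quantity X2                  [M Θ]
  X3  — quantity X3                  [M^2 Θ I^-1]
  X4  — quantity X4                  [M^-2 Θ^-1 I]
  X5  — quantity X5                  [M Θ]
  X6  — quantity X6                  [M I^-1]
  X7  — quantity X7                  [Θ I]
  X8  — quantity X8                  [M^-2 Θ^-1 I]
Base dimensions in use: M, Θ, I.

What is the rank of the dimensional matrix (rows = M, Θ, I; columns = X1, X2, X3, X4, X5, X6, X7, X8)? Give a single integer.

2

Exponent matrix [M,Θ,I] × [X1,X2,X3,X4,X5,X6,X7,X8]:
  M: [ 1  1  2 -2  1  1  0 -2]
  Θ: [ 1  1  1 -1  1  0  1 -1]
  I: [ 0  0 -1  1  0 -1  1  1]
RREF → pivots at {X1,X3} ⇒ r = 2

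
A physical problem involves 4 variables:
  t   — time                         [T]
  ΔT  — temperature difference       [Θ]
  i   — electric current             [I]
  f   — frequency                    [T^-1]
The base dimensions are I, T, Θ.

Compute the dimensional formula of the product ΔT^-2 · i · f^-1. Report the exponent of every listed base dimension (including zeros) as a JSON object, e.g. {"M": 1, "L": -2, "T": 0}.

{"I": 1, "T": 1, "Θ": -2}

Dimensional matrix (I×T×Θ by t×ΔT×i×f):
  I: [ 0  0  1  0]
  T: [ 1  0  0 -1]
  Θ: [ 0  1  0  0]
  [I]: (-2)·0+(1)·1+(-1)·0 = 1
  [T]: (-2)·0+(1)·0+(-1)·-1 = 1
  [Θ]: (-2)·1+(1)·0+(-1)·0 = -2
⇒ I T Θ^-2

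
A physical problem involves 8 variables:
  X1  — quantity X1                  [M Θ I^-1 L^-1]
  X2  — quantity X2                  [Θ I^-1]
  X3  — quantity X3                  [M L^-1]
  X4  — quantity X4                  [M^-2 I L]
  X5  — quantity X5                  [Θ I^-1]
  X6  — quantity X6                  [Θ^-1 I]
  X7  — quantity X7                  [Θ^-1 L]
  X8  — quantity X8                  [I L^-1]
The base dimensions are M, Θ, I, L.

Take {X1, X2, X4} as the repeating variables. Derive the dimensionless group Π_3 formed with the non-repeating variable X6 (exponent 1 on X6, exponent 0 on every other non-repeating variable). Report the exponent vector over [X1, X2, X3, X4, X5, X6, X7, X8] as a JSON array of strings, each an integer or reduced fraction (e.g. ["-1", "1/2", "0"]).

["0", "1", "0", "0", "0", "1", "0", "0"]

Dimensional matrix (M×Θ×I×L by X1×X2×X3×X4×X5×X6×X7×X8):
  M: [ 1  0  1 -2  0  0  0  0]
  Θ: [ 1  1  0  0  1 -1 -1  0]
  I: [-1 -1  0  1 -1  1  0  1]
  L: [-1  0 -1  1  0  0  1 -1]
Row reduction gives pivot columns X1,X2,X4; rank = 3
Repeat: X1,X2,X4; free: X3,X5,X6,X7,X8
RREF:
  r0: [   1    0    1    0    0    0   -2    2]
  r1: [   0    1   -1    0    1   -1    1   -2]
  r2: [   0    0    0    1    0    0   -1    1]
  r3: [   0    0    0    0    0    0    0    0]
Fix exponent of X6 at 1, X3 at 0, X5 at 0, X7 at 0, X8 at 0; solve each RREF row for its pivot's exponent:
  r0: exp(X1) + (0)·1 = 0 ⇒ exp(X1) = 0
  r1: exp(X2) + (-1)·1 = 0 ⇒ exp(X2) = 1
  r2: exp(X4) + (0)·1 = 0 ⇒ exp(X4) = 0
Π_3 = X2 · X6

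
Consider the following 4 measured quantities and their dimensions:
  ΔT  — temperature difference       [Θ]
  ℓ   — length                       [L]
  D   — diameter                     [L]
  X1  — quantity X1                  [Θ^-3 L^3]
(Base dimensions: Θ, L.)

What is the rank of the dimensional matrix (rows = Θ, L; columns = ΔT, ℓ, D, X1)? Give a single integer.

Dimensional matrix (Θ×L by ΔT×ℓ×D×X1):
  Θ: [ 1  0  0 -3]
  L: [ 0  1  1  3]
Echelon form has 2 nonzero rows (pivots: ΔT,ℓ)

2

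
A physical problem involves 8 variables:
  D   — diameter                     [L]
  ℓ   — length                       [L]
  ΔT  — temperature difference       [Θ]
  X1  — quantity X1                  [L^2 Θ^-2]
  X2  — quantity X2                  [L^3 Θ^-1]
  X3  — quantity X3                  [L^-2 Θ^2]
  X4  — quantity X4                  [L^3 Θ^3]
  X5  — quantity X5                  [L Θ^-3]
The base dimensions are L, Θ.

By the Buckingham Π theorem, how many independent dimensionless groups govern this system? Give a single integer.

6

Dimensional matrix (L×Θ by D×ℓ×ΔT×X1×X2×X3×X4×X5):
  L: [ 1  1  0  2  3 -2  3  1]
  Θ: [ 0  0  1 -2 -1  2  3 -3]
Echelon form has 2 nonzero rows (pivots: D,ΔT)
n=8, r=2 ⇒ 6 dimensionless groups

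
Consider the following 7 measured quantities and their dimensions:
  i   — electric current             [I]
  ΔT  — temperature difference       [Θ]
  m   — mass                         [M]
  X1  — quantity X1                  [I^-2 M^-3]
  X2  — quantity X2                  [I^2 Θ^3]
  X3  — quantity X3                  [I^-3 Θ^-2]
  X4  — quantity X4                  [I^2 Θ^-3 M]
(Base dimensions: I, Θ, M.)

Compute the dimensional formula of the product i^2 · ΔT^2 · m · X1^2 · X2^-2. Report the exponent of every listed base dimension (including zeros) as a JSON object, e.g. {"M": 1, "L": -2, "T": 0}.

Exponent matrix [I,Θ,M] × [i,ΔT,m,X1,X2,X3,X4]:
  I: [ 1  0  0 -2  2 -3  2]
  Θ: [ 0  1  0  0  3 -2 -3]
  M: [ 0  0  1 -3  0  0  1]
  [I]: (2)·1+(2)·0+(1)·0+(2)·-2+(-2)·2 = -6
  [Θ]: (2)·0+(2)·1+(1)·0+(2)·0+(-2)·3 = -4
  [M]: (2)·0+(2)·0+(1)·1+(2)·-3+(-2)·0 = -5
⇒ I^-6 Θ^-4 M^-5

{"I": -6, "Θ": -4, "M": -5}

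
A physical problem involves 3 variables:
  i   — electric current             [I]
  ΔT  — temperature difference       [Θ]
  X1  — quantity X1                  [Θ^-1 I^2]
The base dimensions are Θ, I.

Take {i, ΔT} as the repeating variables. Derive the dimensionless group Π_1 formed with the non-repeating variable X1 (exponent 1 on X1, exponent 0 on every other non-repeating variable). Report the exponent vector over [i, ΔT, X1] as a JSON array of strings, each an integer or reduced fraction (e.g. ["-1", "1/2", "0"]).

["-2", "1", "1"]

Exponent matrix [Θ,I] × [i,ΔT,X1]:
  Θ: [ 0  1 -1]
  I: [ 1  0  2]
RREF → pivots at {i,ΔT} ⇒ r = 2
Repeat: i,ΔT; free: X1
RREF:
  r0: [   1    0    2]
  r1: [   0    1   -1]
Fix exponent of X1 at 1; solve each RREF row for its pivot's exponent:
  r0: exp(i) + (2)·1 = 0 ⇒ exp(i) = -2
  r1: exp(ΔT) + (-1)·1 = 0 ⇒ exp(ΔT) = 1
Π_1 = i^-2 · ΔT · X1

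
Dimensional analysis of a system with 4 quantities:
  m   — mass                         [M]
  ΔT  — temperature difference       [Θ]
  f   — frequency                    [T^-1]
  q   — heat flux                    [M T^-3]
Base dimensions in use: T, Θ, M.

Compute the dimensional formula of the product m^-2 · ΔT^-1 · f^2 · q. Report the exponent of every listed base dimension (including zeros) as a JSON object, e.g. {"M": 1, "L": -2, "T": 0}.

Write exponents as rows T,Θ,M / cols m,ΔT,f,q:
  T: [ 0  0 -1 -3]
  Θ: [ 0  1  0  0]
  M: [ 1  0  0  1]
  [T]: (-2)·0+(-1)·0+(2)·-1+(1)·-3 = -5
  [Θ]: (-2)·0+(-1)·1+(2)·0+(1)·0 = -1
  [M]: (-2)·1+(-1)·0+(2)·0+(1)·1 = -1
⇒ T^-5 Θ^-1 M^-1

{"T": -5, "Θ": -1, "M": -1}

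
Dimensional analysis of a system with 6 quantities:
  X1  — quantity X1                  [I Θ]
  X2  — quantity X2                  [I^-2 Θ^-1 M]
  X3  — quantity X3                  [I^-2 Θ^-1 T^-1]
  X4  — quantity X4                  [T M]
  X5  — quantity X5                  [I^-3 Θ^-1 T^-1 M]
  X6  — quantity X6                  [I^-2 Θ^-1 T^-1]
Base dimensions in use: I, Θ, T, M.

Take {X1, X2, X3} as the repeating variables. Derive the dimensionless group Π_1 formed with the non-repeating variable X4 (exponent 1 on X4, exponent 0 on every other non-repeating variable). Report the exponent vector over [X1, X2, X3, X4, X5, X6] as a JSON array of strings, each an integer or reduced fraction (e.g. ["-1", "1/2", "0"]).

Exponent matrix [I,Θ,T,M] × [X1,X2,X3,X4,X5,X6]:
  I: [ 1 -2 -2  0 -3 -2]
  Θ: [ 1 -1 -1  0 -1 -1]
  T: [ 0  0 -1  1 -1 -1]
  M: [ 0  1  0  1  1  0]
Echelon form has 3 nonzero rows (pivots: X1,X2,X3)
Pivot set = {X1,X2,X3}, free = {X4,X5,X6}
RREF:
  r0: [   1    0    0    0    1    0]
  r1: [   0    1    0    1    1    0]
  r2: [   0    0    1   -1    1    1]
  r3: [   0    0    0    0    0    0]
Fix exponent of X4 at 1, X5 at 0, X6 at 0; solve each RREF row for its pivot's exponent:
  r0: exp(X1) + (0)·1 = 0 ⇒ exp(X1) = 0
  r1: exp(X2) + (1)·1 = 0 ⇒ exp(X2) = -1
  r2: exp(X3) + (-1)·1 = 0 ⇒ exp(X3) = 1
Π_1 = X2^-1 · X3 · X4

["0", "-1", "1", "1", "0", "0"]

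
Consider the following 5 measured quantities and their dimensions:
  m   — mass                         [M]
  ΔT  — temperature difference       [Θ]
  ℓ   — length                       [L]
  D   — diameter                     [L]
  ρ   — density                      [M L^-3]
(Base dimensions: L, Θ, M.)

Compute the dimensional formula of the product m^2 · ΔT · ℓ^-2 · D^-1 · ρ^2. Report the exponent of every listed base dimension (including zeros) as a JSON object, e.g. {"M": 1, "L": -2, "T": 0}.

Dimensional matrix (L×Θ×M by m×ΔT×ℓ×D×ρ):
  L: [ 0  0  1  1 -3]
  Θ: [ 0  1  0  0  0]
  M: [ 1  0  0  0  1]
  [L]: (2)·0+(1)·0+(-2)·1+(-1)·1+(2)·-3 = -9
  [Θ]: (2)·0+(1)·1+(-2)·0+(-1)·0+(2)·0 = 1
  [M]: (2)·1+(1)·0+(-2)·0+(-1)·0+(2)·1 = 4
⇒ L^-9 Θ M^4

{"L": -9, "Θ": 1, "M": 4}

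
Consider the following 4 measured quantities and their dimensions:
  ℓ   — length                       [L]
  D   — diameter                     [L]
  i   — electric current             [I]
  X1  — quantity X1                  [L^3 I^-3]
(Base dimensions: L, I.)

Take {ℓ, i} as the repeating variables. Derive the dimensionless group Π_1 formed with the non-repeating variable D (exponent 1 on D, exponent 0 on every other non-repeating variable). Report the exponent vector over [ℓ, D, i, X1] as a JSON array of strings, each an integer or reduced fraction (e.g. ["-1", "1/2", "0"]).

["-1", "1", "0", "0"]

Write exponents as rows L,I / cols ℓ,D,i,X1:
  L: [ 1  1  0  3]
  I: [ 0  0  1 -3]
Row reduction gives pivot columns ℓ,i; rank = 2
Repeat: ℓ,i; free: D,X1
RREF:
  r0: [   1    1    0    3]
  r1: [   0    0    1   -3]
Fix exponent of D at 1, X1 at 0; solve each RREF row for its pivot's exponent:
  r0: exp(ℓ) + (1)·1 = 0 ⇒ exp(ℓ) = -1
  r1: exp(i) + (0)·1 = 0 ⇒ exp(i) = 0
Π_1 = ℓ^-1 · D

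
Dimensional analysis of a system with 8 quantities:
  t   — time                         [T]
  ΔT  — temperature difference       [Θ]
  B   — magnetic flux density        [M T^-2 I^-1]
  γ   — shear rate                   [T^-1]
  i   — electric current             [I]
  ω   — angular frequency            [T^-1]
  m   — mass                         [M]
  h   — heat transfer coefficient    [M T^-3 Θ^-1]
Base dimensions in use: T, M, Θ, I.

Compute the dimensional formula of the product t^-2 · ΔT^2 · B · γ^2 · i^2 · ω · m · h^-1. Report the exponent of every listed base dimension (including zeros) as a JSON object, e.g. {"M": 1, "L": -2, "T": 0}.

Exponent matrix [T,M,Θ,I] × [t,ΔT,B,γ,i,ω,m,h]:
  T: [ 1  0 -2 -1  0 -1  0 -3]
  M: [ 0  0  1  0  0  0  1  1]
  Θ: [ 0  1  0  0  0  0  0 -1]
  I: [ 0  0 -1  0  1  0  0  0]
  [T]: (-2)·1+(2)·0+(1)·-2+(2)·-1+(2)·0+(1)·-1+(1)·0+(-1)·-3 = -4
  [M]: (-2)·0+(2)·0+(1)·1+(2)·0+(2)·0+(1)·0+(1)·1+(-1)·1 = 1
  [Θ]: (-2)·0+(2)·1+(1)·0+(2)·0+(2)·0+(1)·0+(1)·0+(-1)·-1 = 3
  [I]: (-2)·0+(2)·0+(1)·-1+(2)·0+(2)·1+(1)·0+(1)·0+(-1)·0 = 1
⇒ T^-4 M Θ^3 I

{"T": -4, "M": 1, "Θ": 3, "I": 1}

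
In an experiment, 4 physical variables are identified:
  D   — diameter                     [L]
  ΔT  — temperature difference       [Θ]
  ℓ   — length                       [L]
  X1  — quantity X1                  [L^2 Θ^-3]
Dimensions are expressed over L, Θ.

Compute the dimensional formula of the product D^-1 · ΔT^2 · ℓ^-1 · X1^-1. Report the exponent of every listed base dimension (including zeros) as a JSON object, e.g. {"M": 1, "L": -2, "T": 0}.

{"L": -4, "Θ": 5}

Exponent matrix [L,Θ] × [D,ΔT,ℓ,X1]:
  L: [ 1  0  1  2]
  Θ: [ 0  1  0 -3]
  [L]: (-1)·1+(2)·0+(-1)·1+(-1)·2 = -4
  [Θ]: (-1)·0+(2)·1+(-1)·0+(-1)·-3 = 5
⇒ L^-4 Θ^5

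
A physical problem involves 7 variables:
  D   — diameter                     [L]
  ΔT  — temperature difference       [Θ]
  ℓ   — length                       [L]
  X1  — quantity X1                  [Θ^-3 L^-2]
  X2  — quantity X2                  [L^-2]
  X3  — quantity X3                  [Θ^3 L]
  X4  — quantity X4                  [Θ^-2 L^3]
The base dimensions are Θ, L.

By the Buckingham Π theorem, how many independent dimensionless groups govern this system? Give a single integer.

5

Exponent matrix [Θ,L] × [D,ΔT,ℓ,X1,X2,X3,X4]:
  Θ: [ 0  1  0 -3  0  3 -2]
  L: [ 1  0  1 -2 -2  1  3]
Echelon form has 2 nonzero rows (pivots: D,ΔT)
7 vars − rank 2 = 5 Π groups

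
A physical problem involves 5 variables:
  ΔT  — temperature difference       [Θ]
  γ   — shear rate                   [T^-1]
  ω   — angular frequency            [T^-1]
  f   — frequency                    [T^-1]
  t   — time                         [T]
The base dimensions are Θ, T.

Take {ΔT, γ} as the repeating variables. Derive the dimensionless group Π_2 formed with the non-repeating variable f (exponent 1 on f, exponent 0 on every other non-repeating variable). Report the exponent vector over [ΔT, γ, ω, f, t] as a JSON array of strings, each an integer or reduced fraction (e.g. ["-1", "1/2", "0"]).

Write exponents as rows Θ,T / cols ΔT,γ,ω,f,t:
  Θ: [ 1  0  0  0  0]
  T: [ 0 -1 -1 -1  1]
Row reduction gives pivot columns ΔT,γ; rank = 2
Pivot set = {ΔT,γ}, free = {ω,f,t}
RREF:
  r0: [   1    0    0    0    0]
  r1: [   0    1    1    1   -1]
Fix exponent of f at 1, ω at 0, t at 0; solve each RREF row for its pivot's exponent:
  r0: exp(ΔT) + (0)·1 = 0 ⇒ exp(ΔT) = 0
  r1: exp(γ) + (1)·1 = 0 ⇒ exp(γ) = -1
Π_2 = γ^-1 · f

["0", "-1", "0", "1", "0"]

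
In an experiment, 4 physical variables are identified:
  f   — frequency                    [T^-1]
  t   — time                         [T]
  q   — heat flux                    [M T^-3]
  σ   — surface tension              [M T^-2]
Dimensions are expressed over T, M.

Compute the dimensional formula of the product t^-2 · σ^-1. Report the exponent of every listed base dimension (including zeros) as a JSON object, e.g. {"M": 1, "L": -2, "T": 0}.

Dimensional matrix (T×M by f×t×q×σ):
  T: [-1  1 -3 -2]
  M: [ 0  0  1  1]
  [T]: (-2)·1+(-1)·-2 = 0
  [M]: (-2)·0+(-1)·1 = -1
⇒ M^-1

{"T": 0, "M": -1}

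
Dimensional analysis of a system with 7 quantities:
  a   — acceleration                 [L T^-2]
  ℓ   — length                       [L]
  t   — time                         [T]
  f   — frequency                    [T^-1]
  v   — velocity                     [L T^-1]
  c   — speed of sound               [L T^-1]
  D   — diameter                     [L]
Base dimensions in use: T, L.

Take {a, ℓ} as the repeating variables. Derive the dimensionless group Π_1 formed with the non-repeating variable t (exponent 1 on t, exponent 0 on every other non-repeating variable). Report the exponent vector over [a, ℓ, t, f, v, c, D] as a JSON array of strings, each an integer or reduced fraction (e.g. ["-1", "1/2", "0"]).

Write exponents as rows T,L / cols a,ℓ,t,f,v,c,D:
  T: [-2  0  1 -1 -1 -1  0]
  L: [ 1  1  0  0  1  1  1]
Row reduction gives pivot columns a,ℓ; rank = 2
Pivot set = {a,ℓ}, free = {t,f,v,c,D}
RREF:
  r0: [   1    0 -1/2  1/2  1/2  1/2    0]
  r1: [   0    1  1/2 -1/2  1/2  1/2    1]
Fix exponent of t at 1, f at 0, v at 0, c at 0, D at 0; solve each RREF row for its pivot's exponent:
  r0: exp(a) + (-1/2)·1 = 0 ⇒ exp(a) = 1/2
  r1: exp(ℓ) + (1/2)·1 = 0 ⇒ exp(ℓ) = -1/2
Π_1 = a^(1/2) · ℓ^(-1/2) · t

["1/2", "-1/2", "1", "0", "0", "0", "0"]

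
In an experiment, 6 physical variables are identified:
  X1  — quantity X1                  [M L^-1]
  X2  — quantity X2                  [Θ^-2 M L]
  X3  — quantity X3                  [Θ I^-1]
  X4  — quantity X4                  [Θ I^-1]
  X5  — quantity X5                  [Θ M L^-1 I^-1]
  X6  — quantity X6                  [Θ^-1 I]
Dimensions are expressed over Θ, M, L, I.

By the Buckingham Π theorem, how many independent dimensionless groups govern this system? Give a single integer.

3

Dimensional matrix (Θ×M×L×I by X1×X2×X3×X4×X5×X6):
  Θ: [ 0 -2  1  1  1 -1]
  M: [ 1  1  0  0  1  0]
  L: [-1  1  0  0 -1  0]
  I: [ 0  0 -1 -1 -1  1]
Echelon form has 3 nonzero rows (pivots: X1,X2,X3)
Π count = n − r = 6 − 3 = 3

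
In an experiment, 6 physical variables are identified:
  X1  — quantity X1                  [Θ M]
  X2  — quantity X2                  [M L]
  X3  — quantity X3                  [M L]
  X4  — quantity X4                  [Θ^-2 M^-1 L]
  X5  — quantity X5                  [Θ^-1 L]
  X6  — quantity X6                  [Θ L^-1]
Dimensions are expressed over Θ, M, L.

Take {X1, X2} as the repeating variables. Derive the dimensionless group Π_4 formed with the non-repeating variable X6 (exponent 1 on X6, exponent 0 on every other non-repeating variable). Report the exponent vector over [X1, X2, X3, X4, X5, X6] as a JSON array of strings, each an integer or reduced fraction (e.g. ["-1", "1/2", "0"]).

["-1", "1", "0", "0", "0", "1"]

Exponent matrix [Θ,M,L] × [X1,X2,X3,X4,X5,X6]:
  Θ: [ 1  0  0 -2 -1  1]
  M: [ 1  1  1 -1  0  0]
  L: [ 0  1  1  1  1 -1]
Echelon form has 2 nonzero rows (pivots: X1,X2)
Pivot set = {X1,X2}, free = {X3,X4,X5,X6}
RREF:
  r0: [   1    0    0   -2   -1    1]
  r1: [   0    1    1    1    1   -1]
  r2: [   0    0    0    0    0    0]
Fix exponent of X6 at 1, X3 at 0, X4 at 0, X5 at 0; solve each RREF row for its pivot's exponent:
  r0: exp(X1) + (1)·1 = 0 ⇒ exp(X1) = -1
  r1: exp(X2) + (-1)·1 = 0 ⇒ exp(X2) = 1
Π_4 = X1^-1 · X2 · X6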